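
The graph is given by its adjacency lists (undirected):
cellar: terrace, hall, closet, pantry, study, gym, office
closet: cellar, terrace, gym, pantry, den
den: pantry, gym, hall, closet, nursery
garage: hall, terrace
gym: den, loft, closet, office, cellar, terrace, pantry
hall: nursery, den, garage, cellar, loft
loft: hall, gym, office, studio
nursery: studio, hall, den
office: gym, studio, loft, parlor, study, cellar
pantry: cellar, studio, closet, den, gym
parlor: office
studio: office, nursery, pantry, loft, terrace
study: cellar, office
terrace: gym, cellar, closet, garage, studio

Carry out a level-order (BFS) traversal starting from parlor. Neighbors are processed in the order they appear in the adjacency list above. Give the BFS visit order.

parlor, office, gym, studio, loft, study, cellar, den, closet, terrace, pantry, nursery, hall, garage

Visit parlor; enqueue office → queue [office]
Visit office; enqueue gym, studio, loft, study, cellar → queue [gym, studio, loft, study, cellar]
Visit gym; enqueue den, closet, terrace, pantry → queue [studio, loft, study, cellar, den, closet, terrace, pantry]
Visit studio; enqueue nursery → queue [loft, study, cellar, den, closet, terrace, pantry, nursery]
Visit loft; enqueue hall → queue [study, cellar, den, closet, terrace, pantry, nursery, hall]
Visit study → queue [cellar, den, closet, terrace, pantry, nursery, hall]
Visit cellar → queue [den, closet, terrace, pantry, nursery, hall]
Visit den → queue [closet, terrace, pantry, nursery, hall]
Visit closet → queue [terrace, pantry, nursery, hall]
Visit terrace; enqueue garage → queue [pantry, nursery, hall, garage]
Visit pantry → queue [nursery, hall, garage]
Visit nursery → queue [hall, garage]
Visit hall → queue [garage]
Visit garage → queue []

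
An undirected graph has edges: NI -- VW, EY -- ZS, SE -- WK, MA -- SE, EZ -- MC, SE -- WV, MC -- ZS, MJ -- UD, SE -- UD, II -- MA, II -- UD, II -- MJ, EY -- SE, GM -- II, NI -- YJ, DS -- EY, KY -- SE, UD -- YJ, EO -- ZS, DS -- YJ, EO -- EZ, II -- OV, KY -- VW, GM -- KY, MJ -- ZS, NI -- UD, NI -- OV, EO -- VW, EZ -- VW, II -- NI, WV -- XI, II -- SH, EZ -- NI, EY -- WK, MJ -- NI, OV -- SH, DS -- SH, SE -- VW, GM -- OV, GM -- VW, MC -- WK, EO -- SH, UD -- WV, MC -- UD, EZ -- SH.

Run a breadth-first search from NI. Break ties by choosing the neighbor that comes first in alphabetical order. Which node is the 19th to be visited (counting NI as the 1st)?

WK

Visit NI; enqueue EZ, II, MJ, OV, UD, VW, YJ → queue [EZ, II, MJ, OV, UD, VW, YJ]
Visit EZ; enqueue EO, MC, SH → queue [II, MJ, OV, UD, VW, YJ, EO, MC, SH]
Visit II; enqueue GM, MA → queue [MJ, OV, UD, VW, YJ, EO, MC, SH, GM, MA]
Visit MJ; enqueue ZS → queue [OV, UD, VW, YJ, EO, MC, SH, GM, MA, ZS]
Visit OV → queue [UD, VW, YJ, EO, MC, SH, GM, MA, ZS]
Visit UD; enqueue SE, WV → queue [VW, YJ, EO, MC, SH, GM, MA, ZS, SE, WV]
Visit VW; enqueue KY → queue [YJ, EO, MC, SH, GM, MA, ZS, SE, WV, KY]
Visit YJ; enqueue DS → queue [EO, MC, SH, GM, MA, ZS, SE, WV, KY, DS]
Visit EO → queue [MC, SH, GM, MA, ZS, SE, WV, KY, DS]
Visit MC; enqueue WK → queue [SH, GM, MA, ZS, SE, WV, KY, DS, WK]
Visit SH → queue [GM, MA, ZS, SE, WV, KY, DS, WK]
Visit GM → queue [MA, ZS, SE, WV, KY, DS, WK]
Visit MA → queue [ZS, SE, WV, KY, DS, WK]
Visit ZS; enqueue EY → queue [SE, WV, KY, DS, WK, EY]
Visit SE → queue [WV, KY, DS, WK, EY]
Visit WV; enqueue XI → queue [KY, DS, WK, EY, XI]
Visit KY → queue [DS, WK, EY, XI]
Visit DS → queue [WK, EY, XI]
Visit WK → queue [EY, XI]
Visit EY → queue [XI]
Visit XI → queue []

Visit order: NI, EZ, II, MJ, OV, UD, VW, YJ, EO, MC, SH, GM, MA, ZS, SE, WV, KY, DS, WK, EY, XI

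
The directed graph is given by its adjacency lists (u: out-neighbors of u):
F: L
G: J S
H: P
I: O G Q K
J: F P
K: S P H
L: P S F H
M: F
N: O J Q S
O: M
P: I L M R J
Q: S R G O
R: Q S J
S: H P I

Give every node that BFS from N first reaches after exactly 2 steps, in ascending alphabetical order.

F, G, H, I, M, P, R

Level 0: N
Level 1: J, O, Q, S
Level 2: F, G, H, I, M, P, R
Level 3: K, L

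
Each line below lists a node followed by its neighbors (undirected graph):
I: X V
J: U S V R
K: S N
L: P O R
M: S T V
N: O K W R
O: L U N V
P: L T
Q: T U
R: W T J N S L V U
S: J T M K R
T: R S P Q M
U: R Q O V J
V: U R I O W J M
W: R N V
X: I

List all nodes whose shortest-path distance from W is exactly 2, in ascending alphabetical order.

I, J, K, L, M, O, S, T, U

Level 0: W
Level 1: N, R, V
Level 2: I, J, K, L, M, O, S, T, U
Level 3: P, Q, X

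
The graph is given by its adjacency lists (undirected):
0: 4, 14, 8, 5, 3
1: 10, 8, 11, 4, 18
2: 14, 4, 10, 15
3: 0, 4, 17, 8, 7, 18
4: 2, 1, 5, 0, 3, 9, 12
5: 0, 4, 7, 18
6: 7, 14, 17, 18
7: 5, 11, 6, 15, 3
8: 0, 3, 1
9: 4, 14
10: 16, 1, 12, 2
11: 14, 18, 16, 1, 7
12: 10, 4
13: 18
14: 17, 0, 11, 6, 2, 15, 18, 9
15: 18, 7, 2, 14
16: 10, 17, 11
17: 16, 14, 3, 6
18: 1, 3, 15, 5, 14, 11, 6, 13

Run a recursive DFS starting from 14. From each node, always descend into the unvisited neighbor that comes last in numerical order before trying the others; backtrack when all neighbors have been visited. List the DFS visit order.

Visit 14
14 → 18
18 → 15
15 → 7
7 → 11
11 → 16
16 → 17
17 → 6
17 → 3
3 → 8
8 → 1
1 → 10
10 → 12
12 → 4
4 → 9
4 → 5
5 → 0
4 → 2
18 → 13

14, 18, 15, 7, 11, 16, 17, 6, 3, 8, 1, 10, 12, 4, 9, 5, 0, 2, 13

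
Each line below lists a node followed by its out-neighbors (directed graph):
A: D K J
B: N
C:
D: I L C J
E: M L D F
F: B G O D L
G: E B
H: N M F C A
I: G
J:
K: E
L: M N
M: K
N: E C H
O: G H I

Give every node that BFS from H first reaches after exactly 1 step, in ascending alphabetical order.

A, C, F, M, N

Level 0: H
Level 1: A, C, F, M, N
Level 2: B, D, E, G, J, K, L, O
Level 3: I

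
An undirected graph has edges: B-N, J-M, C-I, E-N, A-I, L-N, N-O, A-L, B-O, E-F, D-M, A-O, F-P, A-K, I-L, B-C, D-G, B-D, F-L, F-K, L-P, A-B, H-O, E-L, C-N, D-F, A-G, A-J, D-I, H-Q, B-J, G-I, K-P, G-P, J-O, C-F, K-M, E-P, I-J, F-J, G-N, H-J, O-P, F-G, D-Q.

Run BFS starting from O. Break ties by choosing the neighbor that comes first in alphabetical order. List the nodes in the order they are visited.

Visit O; enqueue A, B, H, J, N, P → queue [A, B, H, J, N, P]
Visit A; enqueue G, I, K, L → queue [B, H, J, N, P, G, I, K, L]
Visit B; enqueue C, D → queue [H, J, N, P, G, I, K, L, C, D]
Visit H; enqueue Q → queue [J, N, P, G, I, K, L, C, D, Q]
Visit J; enqueue F, M → queue [N, P, G, I, K, L, C, D, Q, F, M]
Visit N; enqueue E → queue [P, G, I, K, L, C, D, Q, F, M, E]
Visit P → queue [G, I, K, L, C, D, Q, F, M, E]
Visit G → queue [I, K, L, C, D, Q, F, M, E]
Visit I → queue [K, L, C, D, Q, F, M, E]
Visit K → queue [L, C, D, Q, F, M, E]
Visit L → queue [C, D, Q, F, M, E]
Visit C → queue [D, Q, F, M, E]
Visit D → queue [Q, F, M, E]
Visit Q → queue [F, M, E]
Visit F → queue [M, E]
Visit M → queue [E]
Visit E → queue []

O -> A -> B -> H -> J -> N -> P -> G -> I -> K -> L -> C -> D -> Q -> F -> M -> E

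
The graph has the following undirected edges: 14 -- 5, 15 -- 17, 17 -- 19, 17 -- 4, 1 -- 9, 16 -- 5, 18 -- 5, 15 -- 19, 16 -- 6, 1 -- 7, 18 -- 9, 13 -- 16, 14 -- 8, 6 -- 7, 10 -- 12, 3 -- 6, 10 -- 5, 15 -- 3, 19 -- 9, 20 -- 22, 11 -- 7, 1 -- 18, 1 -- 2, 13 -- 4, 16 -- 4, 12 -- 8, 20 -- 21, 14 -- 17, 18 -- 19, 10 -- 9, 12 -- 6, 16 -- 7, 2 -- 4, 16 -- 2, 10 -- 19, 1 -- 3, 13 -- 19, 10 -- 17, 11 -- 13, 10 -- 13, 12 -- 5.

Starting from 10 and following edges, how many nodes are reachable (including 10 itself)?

BFS from 10 visits: 10, 5, 9, 12, 13, 17, 19, 14, 16, 18, 1, 6, 8, 4, 11, 15, 2, 7, 3
Reachable nodes: 19 of 22 total.

19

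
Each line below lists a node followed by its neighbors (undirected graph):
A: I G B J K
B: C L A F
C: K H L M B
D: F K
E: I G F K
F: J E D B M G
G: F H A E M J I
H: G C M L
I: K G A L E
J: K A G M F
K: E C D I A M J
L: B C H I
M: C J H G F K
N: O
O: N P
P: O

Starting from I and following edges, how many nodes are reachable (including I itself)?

13

BFS from I visits: I, A, E, G, K, L, B, J, F, H, M, C, D
Reachable nodes: 13 of 16 total.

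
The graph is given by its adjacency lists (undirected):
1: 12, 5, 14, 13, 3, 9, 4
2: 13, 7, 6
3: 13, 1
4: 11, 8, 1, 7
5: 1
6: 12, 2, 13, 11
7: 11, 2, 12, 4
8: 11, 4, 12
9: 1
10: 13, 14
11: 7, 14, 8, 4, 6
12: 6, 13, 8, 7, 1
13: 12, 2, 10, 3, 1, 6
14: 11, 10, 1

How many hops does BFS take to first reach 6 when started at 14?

Level 0: 14
Level 1: 1, 10, 11
Level 2: 3, 4, 5, 6, 7, 8, 9, 12, 13
Level 3: 2
6 first appears at level 2.

2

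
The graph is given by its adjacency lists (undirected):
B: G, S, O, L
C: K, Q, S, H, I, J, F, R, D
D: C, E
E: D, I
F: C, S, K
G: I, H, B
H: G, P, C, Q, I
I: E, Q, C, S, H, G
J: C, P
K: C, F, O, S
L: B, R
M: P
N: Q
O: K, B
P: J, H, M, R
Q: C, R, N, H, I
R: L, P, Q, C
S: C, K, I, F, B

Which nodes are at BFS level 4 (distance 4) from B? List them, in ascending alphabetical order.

M, N

Level 0: B
Level 1: G, L, O, S
Level 2: C, F, H, I, K, R
Level 3: D, E, J, P, Q
Level 4: M, N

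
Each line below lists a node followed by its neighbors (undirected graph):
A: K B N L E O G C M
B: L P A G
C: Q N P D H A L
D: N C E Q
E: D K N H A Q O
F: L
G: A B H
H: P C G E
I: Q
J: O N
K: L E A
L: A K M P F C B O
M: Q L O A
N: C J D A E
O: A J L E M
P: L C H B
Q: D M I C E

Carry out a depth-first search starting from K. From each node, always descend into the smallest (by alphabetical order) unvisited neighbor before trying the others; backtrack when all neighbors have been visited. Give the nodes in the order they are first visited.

Visit K
K → A
A → B
B → G
G → H
H → C
C → D
D → E
E → N
N → J
J → O
O → L
L → F
L → M
M → Q
Q → I
L → P

K, A, B, G, H, C, D, E, N, J, O, L, F, M, Q, I, P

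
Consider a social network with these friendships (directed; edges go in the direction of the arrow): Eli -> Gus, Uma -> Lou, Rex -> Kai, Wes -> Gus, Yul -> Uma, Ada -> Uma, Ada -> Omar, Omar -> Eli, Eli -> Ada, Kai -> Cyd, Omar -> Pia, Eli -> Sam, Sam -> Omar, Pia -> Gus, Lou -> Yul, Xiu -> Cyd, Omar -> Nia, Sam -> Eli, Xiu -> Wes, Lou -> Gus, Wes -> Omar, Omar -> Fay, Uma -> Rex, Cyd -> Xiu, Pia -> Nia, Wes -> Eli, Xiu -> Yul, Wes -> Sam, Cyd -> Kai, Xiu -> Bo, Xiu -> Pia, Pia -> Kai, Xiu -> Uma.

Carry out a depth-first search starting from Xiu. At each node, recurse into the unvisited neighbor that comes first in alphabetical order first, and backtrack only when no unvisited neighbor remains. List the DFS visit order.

Xiu → Bo → Cyd → Kai → Pia → Gus → Nia → Uma → Lou → Yul → Rex → Wes → Eli → Ada → Omar → Fay → Sam

Visit Xiu
Xiu → Bo
Xiu → Cyd
Cyd → Kai
Xiu → Pia
Pia → Gus
Pia → Nia
Xiu → Uma
Uma → Lou
Lou → Yul
Uma → Rex
Xiu → Wes
Wes → Eli
Eli → Ada
Ada → Omar
Omar → Fay
Eli → Sam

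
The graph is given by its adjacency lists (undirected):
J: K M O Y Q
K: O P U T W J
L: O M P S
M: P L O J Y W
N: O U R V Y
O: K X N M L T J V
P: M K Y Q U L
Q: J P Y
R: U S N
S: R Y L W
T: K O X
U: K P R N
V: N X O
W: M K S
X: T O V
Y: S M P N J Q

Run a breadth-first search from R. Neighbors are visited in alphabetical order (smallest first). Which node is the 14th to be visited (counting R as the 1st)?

T

Visit R; enqueue N, S, U → queue [N, S, U]
Visit N; enqueue O, V, Y → queue [S, U, O, V, Y]
Visit S; enqueue L, W → queue [U, O, V, Y, L, W]
Visit U; enqueue K, P → queue [O, V, Y, L, W, K, P]
Visit O; enqueue J, M, T, X → queue [V, Y, L, W, K, P, J, M, T, X]
Visit V → queue [Y, L, W, K, P, J, M, T, X]
Visit Y; enqueue Q → queue [L, W, K, P, J, M, T, X, Q]
Visit L → queue [W, K, P, J, M, T, X, Q]
Visit W → queue [K, P, J, M, T, X, Q]
Visit K → queue [P, J, M, T, X, Q]
Visit P → queue [J, M, T, X, Q]
Visit J → queue [M, T, X, Q]
Visit M → queue [T, X, Q]
Visit T → queue [X, Q]
Visit X → queue [Q]
Visit Q → queue []

Visit order: R, N, S, U, O, V, Y, L, W, K, P, J, M, T, X, Q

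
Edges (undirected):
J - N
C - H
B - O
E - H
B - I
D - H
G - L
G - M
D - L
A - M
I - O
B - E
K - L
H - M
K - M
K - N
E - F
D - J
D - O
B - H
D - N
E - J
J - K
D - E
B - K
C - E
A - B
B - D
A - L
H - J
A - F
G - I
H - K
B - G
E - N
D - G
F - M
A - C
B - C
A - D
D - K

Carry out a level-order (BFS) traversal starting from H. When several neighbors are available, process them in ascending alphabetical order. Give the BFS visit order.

Visit H; enqueue B, C, D, E, J, K, M → queue [B, C, D, E, J, K, M]
Visit B; enqueue A, G, I, O → queue [C, D, E, J, K, M, A, G, I, O]
Visit C → queue [D, E, J, K, M, A, G, I, O]
Visit D; enqueue L, N → queue [E, J, K, M, A, G, I, O, L, N]
Visit E; enqueue F → queue [J, K, M, A, G, I, O, L, N, F]
Visit J → queue [K, M, A, G, I, O, L, N, F]
Visit K → queue [M, A, G, I, O, L, N, F]
Visit M → queue [A, G, I, O, L, N, F]
Visit A → queue [G, I, O, L, N, F]
Visit G → queue [I, O, L, N, F]
Visit I → queue [O, L, N, F]
Visit O → queue [L, N, F]
Visit L → queue [N, F]
Visit N → queue [F]
Visit F → queue []

H, B, C, D, E, J, K, M, A, G, I, O, L, N, F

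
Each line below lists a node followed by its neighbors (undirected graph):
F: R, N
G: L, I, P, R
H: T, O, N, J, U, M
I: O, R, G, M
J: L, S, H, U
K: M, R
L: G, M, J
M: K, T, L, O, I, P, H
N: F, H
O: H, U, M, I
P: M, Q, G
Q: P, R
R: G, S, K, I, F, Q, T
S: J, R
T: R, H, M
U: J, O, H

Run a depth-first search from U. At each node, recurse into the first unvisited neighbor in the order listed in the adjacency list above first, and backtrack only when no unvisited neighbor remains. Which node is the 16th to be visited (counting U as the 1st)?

N

Visit U
U → J
J → L
L → G
G → I
I → O
O → H
H → T
T → R
R → S
R → K
K → M
M → P
P → Q
R → F
F → N

Visit order: U, J, L, G, I, O, H, T, R, S, K, M, P, Q, F, N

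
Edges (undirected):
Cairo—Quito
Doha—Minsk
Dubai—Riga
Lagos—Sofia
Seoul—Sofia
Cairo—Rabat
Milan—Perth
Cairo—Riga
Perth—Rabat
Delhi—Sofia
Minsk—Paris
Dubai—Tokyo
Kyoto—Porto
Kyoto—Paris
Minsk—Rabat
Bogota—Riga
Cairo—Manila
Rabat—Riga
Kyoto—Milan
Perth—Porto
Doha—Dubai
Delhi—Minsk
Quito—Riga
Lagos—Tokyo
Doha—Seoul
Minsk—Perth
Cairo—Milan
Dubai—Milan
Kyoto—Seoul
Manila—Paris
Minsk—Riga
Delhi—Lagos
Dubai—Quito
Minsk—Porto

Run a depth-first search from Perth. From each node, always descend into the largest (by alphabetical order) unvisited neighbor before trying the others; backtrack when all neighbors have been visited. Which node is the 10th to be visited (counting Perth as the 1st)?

Kyoto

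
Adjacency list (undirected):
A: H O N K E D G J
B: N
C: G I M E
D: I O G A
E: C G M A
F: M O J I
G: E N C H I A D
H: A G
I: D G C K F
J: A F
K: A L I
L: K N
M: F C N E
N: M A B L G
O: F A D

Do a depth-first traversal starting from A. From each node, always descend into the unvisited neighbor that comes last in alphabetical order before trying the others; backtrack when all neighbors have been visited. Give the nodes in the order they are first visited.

A O F M N L K I G H E C D B J

Visit A
A → O
O → F
F → M
M → N
N → L
L → K
K → I
I → G
G → H
G → E
E → C
G → D
N → B
F → J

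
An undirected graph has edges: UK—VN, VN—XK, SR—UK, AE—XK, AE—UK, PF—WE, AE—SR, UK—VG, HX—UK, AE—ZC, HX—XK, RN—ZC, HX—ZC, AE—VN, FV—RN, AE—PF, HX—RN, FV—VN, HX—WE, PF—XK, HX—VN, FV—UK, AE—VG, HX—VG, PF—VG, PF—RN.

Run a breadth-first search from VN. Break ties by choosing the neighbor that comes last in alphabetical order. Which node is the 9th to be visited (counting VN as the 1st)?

Visit VN; enqueue XK, UK, HX, FV, AE → queue [XK, UK, HX, FV, AE]
Visit XK; enqueue PF → queue [UK, HX, FV, AE, PF]
Visit UK; enqueue VG, SR → queue [HX, FV, AE, PF, VG, SR]
Visit HX; enqueue ZC, WE, RN → queue [FV, AE, PF, VG, SR, ZC, WE, RN]
Visit FV → queue [AE, PF, VG, SR, ZC, WE, RN]
Visit AE → queue [PF, VG, SR, ZC, WE, RN]
Visit PF → queue [VG, SR, ZC, WE, RN]
Visit VG → queue [SR, ZC, WE, RN]
Visit SR → queue [ZC, WE, RN]
Visit ZC → queue [WE, RN]
Visit WE → queue [RN]
Visit RN → queue []

Visit order: VN, XK, UK, HX, FV, AE, PF, VG, SR, ZC, WE, RN

SR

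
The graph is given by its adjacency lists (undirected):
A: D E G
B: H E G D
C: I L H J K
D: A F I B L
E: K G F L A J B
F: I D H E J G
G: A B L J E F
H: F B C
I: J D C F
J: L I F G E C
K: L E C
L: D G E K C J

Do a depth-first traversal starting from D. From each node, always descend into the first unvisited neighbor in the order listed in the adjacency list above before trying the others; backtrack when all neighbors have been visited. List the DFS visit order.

Visit D
D → A
A → E
E → K
K → L
L → G
G → B
B → H
H → F
F → I
I → J
J → C

D → A → E → K → L → G → B → H → F → I → J → C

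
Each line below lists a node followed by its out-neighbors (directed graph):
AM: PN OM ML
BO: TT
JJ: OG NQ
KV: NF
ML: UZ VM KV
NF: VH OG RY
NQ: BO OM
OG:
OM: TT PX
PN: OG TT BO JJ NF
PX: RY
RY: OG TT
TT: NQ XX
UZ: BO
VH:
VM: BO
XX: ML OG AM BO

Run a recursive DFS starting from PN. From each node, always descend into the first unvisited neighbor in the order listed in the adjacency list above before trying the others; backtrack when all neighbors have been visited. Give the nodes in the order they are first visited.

PN -> OG -> TT -> NQ -> BO -> OM -> PX -> RY -> XX -> ML -> UZ -> VM -> KV -> NF -> VH -> AM -> JJ

Visit PN
PN → OG
PN → TT
TT → NQ
NQ → BO
NQ → OM
OM → PX
PX → RY
TT → XX
XX → ML
ML → UZ
ML → VM
ML → KV
KV → NF
NF → VH
XX → AM
PN → JJ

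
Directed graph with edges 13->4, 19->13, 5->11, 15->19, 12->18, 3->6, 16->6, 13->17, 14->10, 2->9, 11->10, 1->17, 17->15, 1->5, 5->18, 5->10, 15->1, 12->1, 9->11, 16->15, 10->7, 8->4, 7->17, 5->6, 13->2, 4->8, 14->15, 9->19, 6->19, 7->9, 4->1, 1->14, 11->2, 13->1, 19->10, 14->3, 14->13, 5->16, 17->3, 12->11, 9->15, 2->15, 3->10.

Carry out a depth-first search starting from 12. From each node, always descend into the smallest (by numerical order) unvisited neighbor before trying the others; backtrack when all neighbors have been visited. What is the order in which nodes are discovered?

Visit 12
12 → 1
1 → 5
5 → 6
6 → 19
19 → 10
10 → 7
7 → 9
9 → 11
11 → 2
2 → 15
7 → 17
17 → 3
19 → 13
13 → 4
4 → 8
5 → 16
5 → 18
1 → 14

12 1 5 6 19 10 7 9 11 2 15 17 3 13 4 8 16 18 14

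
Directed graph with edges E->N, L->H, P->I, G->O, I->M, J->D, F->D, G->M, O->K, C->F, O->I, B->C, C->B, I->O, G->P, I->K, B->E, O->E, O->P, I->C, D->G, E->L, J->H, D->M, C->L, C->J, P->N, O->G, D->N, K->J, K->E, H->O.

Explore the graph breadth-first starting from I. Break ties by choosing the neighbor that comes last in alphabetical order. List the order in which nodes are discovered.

Visit I; enqueue O, M, K, C → queue [O, M, K, C]
Visit O; enqueue P, G, E → queue [M, K, C, P, G, E]
Visit M → queue [K, C, P, G, E]
Visit K; enqueue J → queue [C, P, G, E, J]
Visit C; enqueue L, F, B → queue [P, G, E, J, L, F, B]
Visit P; enqueue N → queue [G, E, J, L, F, B, N]
Visit G → queue [E, J, L, F, B, N]
Visit E → queue [J, L, F, B, N]
Visit J; enqueue H, D → queue [L, F, B, N, H, D]
Visit L → queue [F, B, N, H, D]
Visit F → queue [B, N, H, D]
Visit B → queue [N, H, D]
Visit N → queue [H, D]
Visit H → queue [D]
Visit D → queue []

I, O, M, K, C, P, G, E, J, L, F, B, N, H, D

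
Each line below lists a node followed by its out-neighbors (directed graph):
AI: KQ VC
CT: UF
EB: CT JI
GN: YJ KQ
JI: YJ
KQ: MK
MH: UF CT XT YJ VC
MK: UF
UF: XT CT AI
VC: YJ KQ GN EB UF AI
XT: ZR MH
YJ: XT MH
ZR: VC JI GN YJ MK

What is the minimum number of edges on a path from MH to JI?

3

Level 0: MH
Level 1: CT, UF, VC, XT, YJ
Level 2: AI, EB, GN, KQ, ZR
Level 3: JI, MK
JI first appears at level 3.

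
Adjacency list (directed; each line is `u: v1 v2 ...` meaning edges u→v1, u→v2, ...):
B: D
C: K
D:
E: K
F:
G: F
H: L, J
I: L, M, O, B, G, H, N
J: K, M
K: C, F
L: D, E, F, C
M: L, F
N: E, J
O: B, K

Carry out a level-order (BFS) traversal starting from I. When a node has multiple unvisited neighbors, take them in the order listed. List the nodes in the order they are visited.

Visit I; enqueue L, M, O, B, G, H, N → queue [L, M, O, B, G, H, N]
Visit L; enqueue D, E, F, C → queue [M, O, B, G, H, N, D, E, F, C]
Visit M → queue [O, B, G, H, N, D, E, F, C]
Visit O; enqueue K → queue [B, G, H, N, D, E, F, C, K]
Visit B → queue [G, H, N, D, E, F, C, K]
Visit G → queue [H, N, D, E, F, C, K]
Visit H; enqueue J → queue [N, D, E, F, C, K, J]
Visit N → queue [D, E, F, C, K, J]
Visit D → queue [E, F, C, K, J]
Visit E → queue [F, C, K, J]
Visit F → queue [C, K, J]
Visit C → queue [K, J]
Visit K → queue [J]
Visit J → queue []

I -> L -> M -> O -> B -> G -> H -> N -> D -> E -> F -> C -> K -> J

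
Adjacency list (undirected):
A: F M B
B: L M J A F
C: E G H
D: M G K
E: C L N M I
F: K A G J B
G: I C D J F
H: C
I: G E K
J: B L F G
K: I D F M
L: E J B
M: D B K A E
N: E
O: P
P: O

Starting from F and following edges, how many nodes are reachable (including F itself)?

14

BFS from F visits: F, A, B, G, J, K, M, L, C, D, I, E, H, N
Reachable nodes: 14 of 16 total.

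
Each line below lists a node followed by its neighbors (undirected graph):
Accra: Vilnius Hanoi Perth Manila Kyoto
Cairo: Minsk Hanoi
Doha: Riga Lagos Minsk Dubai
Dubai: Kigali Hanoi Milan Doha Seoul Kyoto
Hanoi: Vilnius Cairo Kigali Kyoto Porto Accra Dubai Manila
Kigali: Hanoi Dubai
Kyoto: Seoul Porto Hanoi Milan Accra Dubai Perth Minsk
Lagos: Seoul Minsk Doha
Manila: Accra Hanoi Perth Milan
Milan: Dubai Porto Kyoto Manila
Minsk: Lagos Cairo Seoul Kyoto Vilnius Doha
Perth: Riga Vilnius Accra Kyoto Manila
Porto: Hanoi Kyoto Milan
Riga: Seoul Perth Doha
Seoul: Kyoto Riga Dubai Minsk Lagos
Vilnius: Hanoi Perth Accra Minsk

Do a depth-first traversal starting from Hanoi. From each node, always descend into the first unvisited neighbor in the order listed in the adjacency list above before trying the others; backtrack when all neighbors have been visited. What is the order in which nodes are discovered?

Visit Hanoi
Hanoi → Vilnius
Vilnius → Perth
Perth → Riga
Riga → Seoul
Seoul → Kyoto
Kyoto → Porto
Porto → Milan
Milan → Dubai
Dubai → Kigali
Dubai → Doha
Doha → Lagos
Lagos → Minsk
Minsk → Cairo
Milan → Manila
Manila → Accra

Hanoi Vilnius Perth Riga Seoul Kyoto Porto Milan Dubai Kigali Doha Lagos Minsk Cairo Manila Accra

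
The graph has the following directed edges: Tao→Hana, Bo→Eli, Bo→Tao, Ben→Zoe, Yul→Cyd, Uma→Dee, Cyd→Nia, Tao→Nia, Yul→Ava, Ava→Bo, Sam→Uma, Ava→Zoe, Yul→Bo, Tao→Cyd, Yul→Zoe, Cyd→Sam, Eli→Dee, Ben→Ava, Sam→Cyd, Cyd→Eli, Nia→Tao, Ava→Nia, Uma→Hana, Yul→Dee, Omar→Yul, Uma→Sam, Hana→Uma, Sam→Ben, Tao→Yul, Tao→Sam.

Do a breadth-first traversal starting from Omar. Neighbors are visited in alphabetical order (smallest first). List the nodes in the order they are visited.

Visit Omar; enqueue Yul → queue [Yul]
Visit Yul; enqueue Ava, Bo, Cyd, Dee, Zoe → queue [Ava, Bo, Cyd, Dee, Zoe]
Visit Ava; enqueue Nia → queue [Bo, Cyd, Dee, Zoe, Nia]
Visit Bo; enqueue Eli, Tao → queue [Cyd, Dee, Zoe, Nia, Eli, Tao]
Visit Cyd; enqueue Sam → queue [Dee, Zoe, Nia, Eli, Tao, Sam]
Visit Dee → queue [Zoe, Nia, Eli, Tao, Sam]
Visit Zoe → queue [Nia, Eli, Tao, Sam]
Visit Nia → queue [Eli, Tao, Sam]
Visit Eli → queue [Tao, Sam]
Visit Tao; enqueue Hana → queue [Sam, Hana]
Visit Sam; enqueue Ben, Uma → queue [Hana, Ben, Uma]
Visit Hana → queue [Ben, Uma]
Visit Ben → queue [Uma]
Visit Uma → queue []

Omar, Yul, Ava, Bo, Cyd, Dee, Zoe, Nia, Eli, Tao, Sam, Hana, Ben, Uma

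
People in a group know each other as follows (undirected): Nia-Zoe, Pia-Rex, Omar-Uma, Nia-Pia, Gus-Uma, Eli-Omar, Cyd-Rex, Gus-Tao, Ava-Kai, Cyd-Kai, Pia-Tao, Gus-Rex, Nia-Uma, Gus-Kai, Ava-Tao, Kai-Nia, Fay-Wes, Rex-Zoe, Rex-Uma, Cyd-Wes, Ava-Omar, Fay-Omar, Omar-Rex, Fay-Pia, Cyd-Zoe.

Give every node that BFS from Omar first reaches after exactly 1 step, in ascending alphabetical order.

Ava, Eli, Fay, Rex, Uma

Level 0: Omar
Level 1: Ava, Eli, Fay, Rex, Uma
Level 2: Cyd, Gus, Kai, Nia, Pia, Tao, Wes, Zoe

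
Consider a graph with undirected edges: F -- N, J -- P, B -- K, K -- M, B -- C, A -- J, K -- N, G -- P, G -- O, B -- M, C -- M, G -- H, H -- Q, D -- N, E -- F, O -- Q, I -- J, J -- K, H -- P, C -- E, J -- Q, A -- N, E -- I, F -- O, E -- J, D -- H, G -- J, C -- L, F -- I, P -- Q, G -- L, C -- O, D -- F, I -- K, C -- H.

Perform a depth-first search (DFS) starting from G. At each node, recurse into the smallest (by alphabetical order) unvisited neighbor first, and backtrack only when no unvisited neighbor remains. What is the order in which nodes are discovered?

G, H, C, B, K, I, E, F, D, N, A, J, P, Q, O, M, L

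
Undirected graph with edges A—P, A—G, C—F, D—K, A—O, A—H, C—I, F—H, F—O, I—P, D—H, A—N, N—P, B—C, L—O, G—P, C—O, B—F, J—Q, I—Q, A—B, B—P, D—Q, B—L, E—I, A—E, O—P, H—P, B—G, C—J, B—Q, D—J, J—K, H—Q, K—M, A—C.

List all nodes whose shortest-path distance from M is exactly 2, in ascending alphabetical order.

D, J

Level 0: M
Level 1: K
Level 2: D, J
Level 3: C, H, Q
Level 4: A, B, F, I, O, P
Level 5: E, G, L, N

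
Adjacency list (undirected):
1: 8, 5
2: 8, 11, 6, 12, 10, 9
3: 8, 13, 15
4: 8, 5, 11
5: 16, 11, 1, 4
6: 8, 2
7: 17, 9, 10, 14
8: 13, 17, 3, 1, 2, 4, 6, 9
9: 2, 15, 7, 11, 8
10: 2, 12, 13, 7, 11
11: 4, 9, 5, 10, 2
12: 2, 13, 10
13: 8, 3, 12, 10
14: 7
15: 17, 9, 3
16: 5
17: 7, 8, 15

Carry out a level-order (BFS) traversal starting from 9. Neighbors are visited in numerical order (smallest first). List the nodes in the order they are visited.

9 -> 2 -> 7 -> 8 -> 11 -> 15 -> 6 -> 10 -> 12 -> 14 -> 17 -> 1 -> 3 -> 4 -> 13 -> 5 -> 16

Visit 9; enqueue 2, 7, 8, 11, 15 → queue [2, 7, 8, 11, 15]
Visit 2; enqueue 6, 10, 12 → queue [7, 8, 11, 15, 6, 10, 12]
Visit 7; enqueue 14, 17 → queue [8, 11, 15, 6, 10, 12, 14, 17]
Visit 8; enqueue 1, 3, 4, 13 → queue [11, 15, 6, 10, 12, 14, 17, 1, 3, 4, 13]
Visit 11; enqueue 5 → queue [15, 6, 10, 12, 14, 17, 1, 3, 4, 13, 5]
Visit 15 → queue [6, 10, 12, 14, 17, 1, 3, 4, 13, 5]
Visit 6 → queue [10, 12, 14, 17, 1, 3, 4, 13, 5]
Visit 10 → queue [12, 14, 17, 1, 3, 4, 13, 5]
Visit 12 → queue [14, 17, 1, 3, 4, 13, 5]
Visit 14 → queue [17, 1, 3, 4, 13, 5]
Visit 17 → queue [1, 3, 4, 13, 5]
Visit 1 → queue [3, 4, 13, 5]
Visit 3 → queue [4, 13, 5]
Visit 4 → queue [13, 5]
Visit 13 → queue [5]
Visit 5; enqueue 16 → queue [16]
Visit 16 → queue []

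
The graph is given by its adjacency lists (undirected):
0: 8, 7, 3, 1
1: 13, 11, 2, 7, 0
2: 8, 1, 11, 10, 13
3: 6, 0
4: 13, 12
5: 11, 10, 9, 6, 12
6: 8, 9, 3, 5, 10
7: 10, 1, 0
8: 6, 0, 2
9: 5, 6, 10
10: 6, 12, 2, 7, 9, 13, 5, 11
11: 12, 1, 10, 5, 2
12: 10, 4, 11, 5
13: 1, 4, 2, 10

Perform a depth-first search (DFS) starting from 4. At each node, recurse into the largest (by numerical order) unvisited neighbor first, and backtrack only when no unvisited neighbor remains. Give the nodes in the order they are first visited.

Visit 4
4 → 13
13 → 10
10 → 12
12 → 11
11 → 5
5 → 9
9 → 6
6 → 8
8 → 2
2 → 1
1 → 7
7 → 0
0 → 3

4 → 13 → 10 → 12 → 11 → 5 → 9 → 6 → 8 → 2 → 1 → 7 → 0 → 3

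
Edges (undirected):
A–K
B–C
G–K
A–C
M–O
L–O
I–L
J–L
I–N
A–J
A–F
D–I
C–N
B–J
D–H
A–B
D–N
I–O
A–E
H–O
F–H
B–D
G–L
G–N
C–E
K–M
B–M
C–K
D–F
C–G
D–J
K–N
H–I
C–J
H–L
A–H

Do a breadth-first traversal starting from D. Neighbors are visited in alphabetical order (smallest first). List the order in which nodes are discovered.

Visit D; enqueue B, F, H, I, J, N → queue [B, F, H, I, J, N]
Visit B; enqueue A, C, M → queue [F, H, I, J, N, A, C, M]
Visit F → queue [H, I, J, N, A, C, M]
Visit H; enqueue L, O → queue [I, J, N, A, C, M, L, O]
Visit I → queue [J, N, A, C, M, L, O]
Visit J → queue [N, A, C, M, L, O]
Visit N; enqueue G, K → queue [A, C, M, L, O, G, K]
Visit A; enqueue E → queue [C, M, L, O, G, K, E]
Visit C → queue [M, L, O, G, K, E]
Visit M → queue [L, O, G, K, E]
Visit L → queue [O, G, K, E]
Visit O → queue [G, K, E]
Visit G → queue [K, E]
Visit K → queue [E]
Visit E → queue []

D, B, F, H, I, J, N, A, C, M, L, O, G, K, E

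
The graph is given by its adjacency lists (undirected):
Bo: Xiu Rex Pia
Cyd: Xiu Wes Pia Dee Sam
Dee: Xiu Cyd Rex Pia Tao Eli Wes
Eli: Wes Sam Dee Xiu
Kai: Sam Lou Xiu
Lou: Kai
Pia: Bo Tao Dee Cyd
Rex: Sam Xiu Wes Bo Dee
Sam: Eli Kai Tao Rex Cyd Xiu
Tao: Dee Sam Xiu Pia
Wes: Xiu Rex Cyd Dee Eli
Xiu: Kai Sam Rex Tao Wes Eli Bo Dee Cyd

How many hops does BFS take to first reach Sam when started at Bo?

2

Level 0: Bo
Level 1: Pia, Rex, Xiu
Level 2: Cyd, Dee, Eli, Kai, Sam, Tao, Wes
Level 3: Lou
Sam first appears at level 2.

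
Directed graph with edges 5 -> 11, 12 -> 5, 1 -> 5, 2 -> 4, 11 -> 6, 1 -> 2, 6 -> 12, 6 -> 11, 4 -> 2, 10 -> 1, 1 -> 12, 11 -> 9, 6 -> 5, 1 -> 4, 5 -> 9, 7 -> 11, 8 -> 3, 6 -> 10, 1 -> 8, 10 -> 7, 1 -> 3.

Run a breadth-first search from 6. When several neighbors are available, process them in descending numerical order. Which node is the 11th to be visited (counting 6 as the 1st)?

3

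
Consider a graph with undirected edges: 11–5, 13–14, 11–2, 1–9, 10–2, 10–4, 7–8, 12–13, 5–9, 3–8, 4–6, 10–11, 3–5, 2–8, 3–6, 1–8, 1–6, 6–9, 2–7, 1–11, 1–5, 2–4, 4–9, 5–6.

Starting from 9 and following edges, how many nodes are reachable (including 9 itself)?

11

BFS from 9 visits: 9, 1, 4, 5, 6, 8, 11, 2, 10, 3, 7
Reachable nodes: 11 of 14 total.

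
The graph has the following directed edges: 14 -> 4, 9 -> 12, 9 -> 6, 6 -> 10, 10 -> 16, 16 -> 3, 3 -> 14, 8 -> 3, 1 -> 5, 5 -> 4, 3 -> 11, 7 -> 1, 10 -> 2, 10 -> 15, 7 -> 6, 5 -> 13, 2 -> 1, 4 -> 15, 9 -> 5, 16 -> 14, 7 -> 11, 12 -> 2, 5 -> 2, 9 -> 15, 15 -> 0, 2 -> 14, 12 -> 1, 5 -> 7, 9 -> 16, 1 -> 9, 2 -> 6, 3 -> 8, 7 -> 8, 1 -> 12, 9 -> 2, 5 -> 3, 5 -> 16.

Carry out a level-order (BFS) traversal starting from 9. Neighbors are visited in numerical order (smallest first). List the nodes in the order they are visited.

9 -> 2 -> 5 -> 6 -> 12 -> 15 -> 16 -> 1 -> 14 -> 3 -> 4 -> 7 -> 13 -> 10 -> 0 -> 8 -> 11

Visit 9; enqueue 2, 5, 6, 12, 15, 16 → queue [2, 5, 6, 12, 15, 16]
Visit 2; enqueue 1, 14 → queue [5, 6, 12, 15, 16, 1, 14]
Visit 5; enqueue 3, 4, 7, 13 → queue [6, 12, 15, 16, 1, 14, 3, 4, 7, 13]
Visit 6; enqueue 10 → queue [12, 15, 16, 1, 14, 3, 4, 7, 13, 10]
Visit 12 → queue [15, 16, 1, 14, 3, 4, 7, 13, 10]
Visit 15; enqueue 0 → queue [16, 1, 14, 3, 4, 7, 13, 10, 0]
Visit 16 → queue [1, 14, 3, 4, 7, 13, 10, 0]
Visit 1 → queue [14, 3, 4, 7, 13, 10, 0]
Visit 14 → queue [3, 4, 7, 13, 10, 0]
Visit 3; enqueue 8, 11 → queue [4, 7, 13, 10, 0, 8, 11]
Visit 4 → queue [7, 13, 10, 0, 8, 11]
Visit 7 → queue [13, 10, 0, 8, 11]
Visit 13 → queue [10, 0, 8, 11]
Visit 10 → queue [0, 8, 11]
Visit 0 → queue [8, 11]
Visit 8 → queue [11]
Visit 11 → queue []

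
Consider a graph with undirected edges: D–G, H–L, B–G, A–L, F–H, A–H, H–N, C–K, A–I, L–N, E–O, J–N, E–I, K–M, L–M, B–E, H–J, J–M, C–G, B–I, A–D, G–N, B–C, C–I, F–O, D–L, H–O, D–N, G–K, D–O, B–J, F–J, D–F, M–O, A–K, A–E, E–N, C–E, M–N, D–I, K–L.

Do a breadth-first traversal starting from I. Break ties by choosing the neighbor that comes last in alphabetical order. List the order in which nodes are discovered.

Visit I; enqueue E, D, C, B, A → queue [E, D, C, B, A]
Visit E; enqueue O, N → queue [D, C, B, A, O, N]
Visit D; enqueue L, G, F → queue [C, B, A, O, N, L, G, F]
Visit C; enqueue K → queue [B, A, O, N, L, G, F, K]
Visit B; enqueue J → queue [A, O, N, L, G, F, K, J]
Visit A; enqueue H → queue [O, N, L, G, F, K, J, H]
Visit O; enqueue M → queue [N, L, G, F, K, J, H, M]
Visit N → queue [L, G, F, K, J, H, M]
Visit L → queue [G, F, K, J, H, M]
Visit G → queue [F, K, J, H, M]
Visit F → queue [K, J, H, M]
Visit K → queue [J, H, M]
Visit J → queue [H, M]
Visit H → queue [M]
Visit M → queue []

I E D C B A O N L G F K J H M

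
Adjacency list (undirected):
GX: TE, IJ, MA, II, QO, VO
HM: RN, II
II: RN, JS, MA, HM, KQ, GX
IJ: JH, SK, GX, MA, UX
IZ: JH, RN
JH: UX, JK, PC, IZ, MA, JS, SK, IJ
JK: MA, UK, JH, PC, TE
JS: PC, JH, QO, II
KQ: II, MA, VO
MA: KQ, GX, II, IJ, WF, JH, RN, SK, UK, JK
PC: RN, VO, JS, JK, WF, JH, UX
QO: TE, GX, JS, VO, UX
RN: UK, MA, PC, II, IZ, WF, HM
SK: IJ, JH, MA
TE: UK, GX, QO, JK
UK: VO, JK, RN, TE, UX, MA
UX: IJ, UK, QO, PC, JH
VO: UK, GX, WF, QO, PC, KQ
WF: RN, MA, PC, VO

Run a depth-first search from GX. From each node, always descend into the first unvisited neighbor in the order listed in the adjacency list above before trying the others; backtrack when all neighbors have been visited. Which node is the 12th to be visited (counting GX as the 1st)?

Visit GX
GX → TE
TE → UK
UK → VO
VO → WF
WF → RN
RN → MA
MA → KQ
KQ → II
II → JS
JS → PC
PC → JK
JK → JH
JH → UX
UX → IJ
IJ → SK
UX → QO
JH → IZ
II → HM

Visit order: GX, TE, UK, VO, WF, RN, MA, KQ, II, JS, PC, JK, JH, UX, IJ, SK, QO, IZ, HM

JK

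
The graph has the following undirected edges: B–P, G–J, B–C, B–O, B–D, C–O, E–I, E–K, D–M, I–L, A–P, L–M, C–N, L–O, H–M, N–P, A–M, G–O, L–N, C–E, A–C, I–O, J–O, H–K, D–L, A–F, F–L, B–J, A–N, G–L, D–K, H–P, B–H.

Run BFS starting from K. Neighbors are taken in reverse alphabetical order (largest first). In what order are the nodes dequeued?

K → H → E → D → P → M → B → I → C → L → N → A → O → J → G → F

Visit K; enqueue H, E, D → queue [H, E, D]
Visit H; enqueue P, M, B → queue [E, D, P, M, B]
Visit E; enqueue I, C → queue [D, P, M, B, I, C]
Visit D; enqueue L → queue [P, M, B, I, C, L]
Visit P; enqueue N, A → queue [M, B, I, C, L, N, A]
Visit M → queue [B, I, C, L, N, A]
Visit B; enqueue O, J → queue [I, C, L, N, A, O, J]
Visit I → queue [C, L, N, A, O, J]
Visit C → queue [L, N, A, O, J]
Visit L; enqueue G, F → queue [N, A, O, J, G, F]
Visit N → queue [A, O, J, G, F]
Visit A → queue [O, J, G, F]
Visit O → queue [J, G, F]
Visit J → queue [G, F]
Visit G → queue [F]
Visit F → queue []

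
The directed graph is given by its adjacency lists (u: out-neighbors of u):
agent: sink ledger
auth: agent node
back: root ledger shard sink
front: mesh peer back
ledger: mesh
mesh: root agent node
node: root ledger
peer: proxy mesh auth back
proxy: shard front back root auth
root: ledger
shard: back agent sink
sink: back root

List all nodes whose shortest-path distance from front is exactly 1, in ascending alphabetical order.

Level 0: front
Level 1: back, mesh, peer
Level 2: agent, auth, ledger, node, proxy, root, shard, sink

back, mesh, peer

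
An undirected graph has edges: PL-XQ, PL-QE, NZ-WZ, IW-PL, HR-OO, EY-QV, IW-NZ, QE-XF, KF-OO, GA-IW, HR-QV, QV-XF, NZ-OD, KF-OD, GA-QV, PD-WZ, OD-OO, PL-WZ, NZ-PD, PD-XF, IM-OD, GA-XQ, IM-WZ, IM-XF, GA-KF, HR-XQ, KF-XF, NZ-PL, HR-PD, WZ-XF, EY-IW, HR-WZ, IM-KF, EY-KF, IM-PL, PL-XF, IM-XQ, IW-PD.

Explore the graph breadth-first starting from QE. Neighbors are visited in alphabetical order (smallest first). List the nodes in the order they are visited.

QE -> PL -> XF -> IM -> IW -> NZ -> WZ -> XQ -> KF -> PD -> QV -> OD -> EY -> GA -> HR -> OO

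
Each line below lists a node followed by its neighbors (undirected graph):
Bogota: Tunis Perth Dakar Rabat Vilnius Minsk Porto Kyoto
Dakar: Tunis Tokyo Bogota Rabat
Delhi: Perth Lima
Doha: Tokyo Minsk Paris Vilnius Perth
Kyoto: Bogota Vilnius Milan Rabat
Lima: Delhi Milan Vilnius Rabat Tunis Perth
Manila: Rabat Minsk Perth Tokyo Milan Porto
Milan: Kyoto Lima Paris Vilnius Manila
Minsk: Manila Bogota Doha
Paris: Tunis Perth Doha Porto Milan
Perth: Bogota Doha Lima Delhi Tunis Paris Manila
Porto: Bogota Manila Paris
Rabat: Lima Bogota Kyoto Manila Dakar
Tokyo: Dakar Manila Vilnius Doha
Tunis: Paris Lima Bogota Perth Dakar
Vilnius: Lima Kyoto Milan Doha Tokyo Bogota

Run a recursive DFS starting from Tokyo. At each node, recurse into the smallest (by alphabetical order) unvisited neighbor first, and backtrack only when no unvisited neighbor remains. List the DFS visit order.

Tokyo → Dakar → Bogota → Kyoto → Milan → Lima → Delhi → Perth → Doha → Minsk → Manila → Porto → Paris → Tunis → Rabat → Vilnius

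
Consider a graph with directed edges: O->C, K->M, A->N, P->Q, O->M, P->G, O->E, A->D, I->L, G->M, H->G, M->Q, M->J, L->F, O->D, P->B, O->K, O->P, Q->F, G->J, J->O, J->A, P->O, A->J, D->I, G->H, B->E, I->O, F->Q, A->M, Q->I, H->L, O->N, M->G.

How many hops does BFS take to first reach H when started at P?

2

Level 0: P
Level 1: B, G, O, Q
Level 2: C, D, E, F, H, I, J, K, M, N
Level 3: A, L
H first appears at level 2.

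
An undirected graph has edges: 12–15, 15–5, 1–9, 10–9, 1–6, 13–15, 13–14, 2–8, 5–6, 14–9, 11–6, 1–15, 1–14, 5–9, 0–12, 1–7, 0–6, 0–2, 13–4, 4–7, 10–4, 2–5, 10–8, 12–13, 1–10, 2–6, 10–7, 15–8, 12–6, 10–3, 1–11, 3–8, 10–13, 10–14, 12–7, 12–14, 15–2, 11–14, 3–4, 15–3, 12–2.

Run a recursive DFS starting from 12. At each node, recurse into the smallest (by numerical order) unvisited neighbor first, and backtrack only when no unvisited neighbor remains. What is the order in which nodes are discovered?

Visit 12
12 → 0
0 → 2
2 → 5
5 → 6
6 → 1
1 → 7
7 → 4
4 → 3
3 → 8
8 → 10
10 → 9
9 → 14
14 → 11
14 → 13
13 → 15

12, 0, 2, 5, 6, 1, 7, 4, 3, 8, 10, 9, 14, 11, 13, 15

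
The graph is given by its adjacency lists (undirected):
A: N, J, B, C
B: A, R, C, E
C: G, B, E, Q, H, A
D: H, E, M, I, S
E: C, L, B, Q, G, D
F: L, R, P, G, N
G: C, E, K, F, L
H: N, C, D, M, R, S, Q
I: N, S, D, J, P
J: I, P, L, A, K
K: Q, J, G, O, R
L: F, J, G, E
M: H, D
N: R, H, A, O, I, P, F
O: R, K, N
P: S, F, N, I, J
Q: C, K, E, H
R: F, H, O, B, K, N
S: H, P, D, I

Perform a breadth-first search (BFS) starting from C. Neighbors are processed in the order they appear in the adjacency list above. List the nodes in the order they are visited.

C -> G -> B -> E -> Q -> H -> A -> K -> F -> L -> R -> D -> N -> M -> S -> J -> O -> P -> I

Visit C; enqueue G, B, E, Q, H, A → queue [G, B, E, Q, H, A]
Visit G; enqueue K, F, L → queue [B, E, Q, H, A, K, F, L]
Visit B; enqueue R → queue [E, Q, H, A, K, F, L, R]
Visit E; enqueue D → queue [Q, H, A, K, F, L, R, D]
Visit Q → queue [H, A, K, F, L, R, D]
Visit H; enqueue N, M, S → queue [A, K, F, L, R, D, N, M, S]
Visit A; enqueue J → queue [K, F, L, R, D, N, M, S, J]
Visit K; enqueue O → queue [F, L, R, D, N, M, S, J, O]
Visit F; enqueue P → queue [L, R, D, N, M, S, J, O, P]
Visit L → queue [R, D, N, M, S, J, O, P]
Visit R → queue [D, N, M, S, J, O, P]
Visit D; enqueue I → queue [N, M, S, J, O, P, I]
Visit N → queue [M, S, J, O, P, I]
Visit M → queue [S, J, O, P, I]
Visit S → queue [J, O, P, I]
Visit J → queue [O, P, I]
Visit O → queue [P, I]
Visit P → queue [I]
Visit I → queue []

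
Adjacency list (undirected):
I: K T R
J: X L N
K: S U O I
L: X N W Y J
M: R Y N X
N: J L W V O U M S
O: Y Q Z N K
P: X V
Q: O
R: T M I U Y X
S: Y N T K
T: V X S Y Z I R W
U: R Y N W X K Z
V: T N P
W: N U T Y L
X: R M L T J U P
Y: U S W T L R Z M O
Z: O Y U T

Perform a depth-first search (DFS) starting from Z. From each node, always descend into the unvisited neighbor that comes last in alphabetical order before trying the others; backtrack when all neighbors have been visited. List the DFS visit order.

Visit Z
Z → Y
Y → W
W → U
U → X
X → T
T → V
V → P
V → N
N → S
S → K
K → O
O → Q
K → I
I → R
R → M
N → L
L → J

Z, Y, W, U, X, T, V, P, N, S, K, O, Q, I, R, M, L, J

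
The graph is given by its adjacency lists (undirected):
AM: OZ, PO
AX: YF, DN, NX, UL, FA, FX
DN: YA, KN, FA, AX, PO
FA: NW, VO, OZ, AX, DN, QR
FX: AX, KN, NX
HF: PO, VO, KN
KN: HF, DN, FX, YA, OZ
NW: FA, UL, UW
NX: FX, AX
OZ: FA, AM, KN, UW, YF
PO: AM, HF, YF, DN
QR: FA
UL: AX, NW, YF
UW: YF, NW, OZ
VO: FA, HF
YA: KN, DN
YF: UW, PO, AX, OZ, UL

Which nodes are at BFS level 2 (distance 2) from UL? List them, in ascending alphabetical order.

Level 0: UL
Level 1: AX, NW, YF
Level 2: DN, FA, FX, NX, OZ, PO, UW
Level 3: AM, HF, KN, QR, VO, YA

DN, FA, FX, NX, OZ, PO, UW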